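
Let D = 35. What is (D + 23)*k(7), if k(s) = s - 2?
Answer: 290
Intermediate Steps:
k(s) = -2 + s
(D + 23)*k(7) = (35 + 23)*(-2 + 7) = 58*5 = 290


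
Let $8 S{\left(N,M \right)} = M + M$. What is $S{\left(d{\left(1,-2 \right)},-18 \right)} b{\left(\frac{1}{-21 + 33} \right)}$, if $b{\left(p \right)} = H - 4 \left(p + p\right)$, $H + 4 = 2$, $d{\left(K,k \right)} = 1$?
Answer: $12$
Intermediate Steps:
$H = -2$ ($H = -4 + 2 = -2$)
$S{\left(N,M \right)} = \frac{M}{4}$ ($S{\left(N,M \right)} = \frac{M + M}{8} = \frac{2 M}{8} = \frac{M}{4}$)
$b{\left(p \right)} = -2 - 8 p$ ($b{\left(p \right)} = -2 - 4 \left(p + p\right) = -2 - 4 \cdot 2 p = -2 - 8 p$)
$S{\left(d{\left(1,-2 \right)},-18 \right)} b{\left(\frac{1}{-21 + 33} \right)} = \frac{1}{4} \left(-18\right) \left(-2 - \frac{8}{-21 + 33}\right) = - \frac{9 \left(-2 - \frac{8}{12}\right)}{2} = - \frac{9 \left(-2 - \frac{2}{3}\right)}{2} = \left(- \frac{9}{2}\right) \left(- \frac{8}{3}\right) = 12$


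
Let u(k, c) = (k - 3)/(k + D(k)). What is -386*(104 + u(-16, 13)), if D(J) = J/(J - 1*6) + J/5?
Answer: -20594837/508 ≈ -40541.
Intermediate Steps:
D(J) = J/5 + J/(-6 + J) (D(J) = J/(J - 6) + J*(⅕) = J/(-6 + J) + J/5 = J/5 + J/(-6 + J))
u(k, c) = (-3 + k)/(k + k*(-1 + k)/(5*(-6 + k))) (u(k, c) = (k - 3)/(k + k*(-1 + k)/(5*(-6 + k))) = (-3 + k)/(k + k*(-1 + k)/(5*(-6 + k))))
-386*(104 + u(-16, 13)) = -386*(104 + 5*(-6 - 16)*(-3 - 16)/(-16*(-31 + 6*(-16)))) = -386*(104 + 5*(-1/16)*(-22)*(-19)/(-31 - 96)) = -386*(104 + 5*(-1/16)*(-22)*(-19)/(-127)) = -386*(104 + 5*(-1/16)*(-1/127)*(-22)*(-19)) = -386*(104 + 1045/1016) = -386*106709/1016 = -20594837/508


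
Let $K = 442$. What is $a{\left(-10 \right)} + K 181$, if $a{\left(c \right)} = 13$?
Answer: $80015$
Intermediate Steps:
$a{\left(-10 \right)} + K 181 = 13 + 442 \cdot 181 = 13 + 80002 = 80015$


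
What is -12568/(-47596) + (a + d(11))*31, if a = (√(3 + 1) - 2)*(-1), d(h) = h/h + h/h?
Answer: 740880/11899 ≈ 62.264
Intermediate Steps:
d(h) = 2 (d(h) = 1 + 1 = 2)
a = 0 (a = (√4 - 2)*(-1) = (2 - 2)*(-1) = 0*(-1) = 0)
-12568/(-47596) + (a + d(11))*31 = -12568/(-47596) + (0 + 2)*31 = -12568*(-1/47596) + 2*31 = 3142/11899 + 62 = 740880/11899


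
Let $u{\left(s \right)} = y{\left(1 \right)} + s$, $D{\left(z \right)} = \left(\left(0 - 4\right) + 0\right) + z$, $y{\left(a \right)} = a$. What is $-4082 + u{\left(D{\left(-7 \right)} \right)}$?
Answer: $-4092$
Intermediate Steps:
$D{\left(z \right)} = -4 + z$ ($D{\left(z \right)} = \left(-4 + 0\right) + z = -4 + z$)
$u{\left(s \right)} = 1 + s$
$-4082 + u{\left(D{\left(-7 \right)} \right)} = -4082 + \left(1 - 11\right) = -4082 - 10 = -4092$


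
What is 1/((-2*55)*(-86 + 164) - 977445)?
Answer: -1/986025 ≈ -1.0142e-6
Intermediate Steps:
1/((-2*55)*(-86 + 164) - 977445) = 1/(-110*78 - 977445) = 1/(-8580 - 977445) = 1/(-986025) = -1/986025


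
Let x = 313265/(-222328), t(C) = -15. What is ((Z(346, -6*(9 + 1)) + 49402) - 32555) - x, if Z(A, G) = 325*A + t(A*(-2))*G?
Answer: 28946751881/222328 ≈ 1.3020e+5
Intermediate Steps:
Z(A, G) = -15*G + 325*A (Z(A, G) = 325*A - 15*G = -15*G + 325*A)
x = -313265/222328 (x = 313265*(-1/222328) = -313265/222328 ≈ -1.4090)
((Z(346, -6*(9 + 1)) + 49402) - 32555) - x = (((-(-90)*(9 + 1) + 325*346) + 49402) - 32555) - 1*(-313265/222328) = (((-(-90)*10 + 112450) + 49402) - 32555) + 313265/222328 = (((-15*(-60) + 112450) + 49402) - 32555) + 313265/222328 = (((900 + 112450) + 49402) - 32555) + 313265/222328 = ((113350 + 49402) - 32555) + 313265/222328 = (162752 - 32555) + 313265/222328 = 130197 + 313265/222328 = 28946751881/222328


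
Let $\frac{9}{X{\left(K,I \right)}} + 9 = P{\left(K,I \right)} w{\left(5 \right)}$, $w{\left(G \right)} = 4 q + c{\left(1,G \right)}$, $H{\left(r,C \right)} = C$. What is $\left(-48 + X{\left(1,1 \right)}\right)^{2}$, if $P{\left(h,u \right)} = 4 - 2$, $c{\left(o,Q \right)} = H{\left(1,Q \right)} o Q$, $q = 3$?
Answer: $\frac{9678321}{4225} \approx 2290.7$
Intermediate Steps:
$c{\left(o,Q \right)} = o Q^{2}$ ($c{\left(o,Q \right)} = Q o Q = o Q^{2}$)
$P{\left(h,u \right)} = 2$
$w{\left(G \right)} = 12 + G^{2}$ ($w{\left(G \right)} = 4 \cdot 3 + 1 G^{2} = 12 + G^{2}$)
$X{\left(K,I \right)} = \frac{9}{65}$ ($X{\left(K,I \right)} = \frac{9}{-9 + 2 \left(12 + 5^{2}\right)} = \frac{9}{-9 + 2 \left(12 + 25\right)} = \frac{9}{-9 + 2 \cdot 37} = \frac{9}{-9 + 74} = \frac{9}{65}$)
$\left(-48 + X{\left(1,1 \right)}\right)^{2} = \left(-48 + \frac{9}{65}\right)^{2} = \left(- \frac{3111}{65}\right)^{2} = \frac{9678321}{4225}$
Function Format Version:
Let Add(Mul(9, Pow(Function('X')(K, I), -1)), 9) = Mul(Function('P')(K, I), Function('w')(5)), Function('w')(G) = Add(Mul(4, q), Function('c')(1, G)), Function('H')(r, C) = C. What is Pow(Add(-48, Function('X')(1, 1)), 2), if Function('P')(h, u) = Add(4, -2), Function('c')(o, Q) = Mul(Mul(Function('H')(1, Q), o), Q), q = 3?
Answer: Rational(9678321, 4225) ≈ 2290.7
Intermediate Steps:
Function('c')(o, Q) = Mul(o, Pow(Q, 2)) (Function('c')(o, Q) = Mul(Mul(Q, o), Q) = Mul(o, Pow(Q, 2)))
Function('P')(h, u) = 2
Function('w')(G) = Add(12, Pow(G, 2)) (Function('w')(G) = Add(Mul(4, 3), Mul(1, Pow(G, 2))) = Add(12, Pow(G, 2)))
Function('X')(K, I) = Rational(9, 65) (Function('X')(K, I) = Mul(9, Pow(Add(-9, Mul(2, Add(12, Pow(5, 2)))), -1)) = Mul(9, Pow(Add(-9, Mul(2, Add(12, 25))), -1)) = Mul(9, Pow(Add(-9, Mul(2, 37)), -1)) = Mul(9, Pow(Add(-9, 74), -1)) = Mul(9, Pow(65, -1)) = Mul(9, Rational(1, 65)) = Rational(9, 65))
Pow(Add(-48, Function('X')(1, 1)), 2) = Pow(Add(-48, Rational(9, 65)), 2) = Pow(Rational(-3111, 65), 2) = Rational(9678321, 4225)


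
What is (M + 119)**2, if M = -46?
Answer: 5329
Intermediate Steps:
(M + 119)**2 = (-46 + 119)**2 = 73**2 = 5329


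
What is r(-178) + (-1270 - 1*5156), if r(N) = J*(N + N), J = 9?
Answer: -9630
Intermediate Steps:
r(N) = 18*N (r(N) = 9*(N + N) = 9*(2*N) = 18*N)
r(-178) + (-1270 - 1*5156) = 18*(-178) + (-1270 - 1*5156) = -3204 + (-1270 - 5156) = -3204 - 6426 = -9630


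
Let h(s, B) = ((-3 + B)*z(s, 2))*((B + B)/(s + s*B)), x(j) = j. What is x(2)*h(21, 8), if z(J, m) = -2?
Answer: -320/189 ≈ -1.6931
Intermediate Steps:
h(s, B) = 2*B*(6 - 2*B)/(s + B*s) (h(s, B) = ((-3 + B)*(-2))*((B + B)/(s + s*B)) = (6 - 2*B)*((2*B)/(s + B*s)) = (6 - 2*B)*(2*B/(s + B*s)) = 2*B*(6 - 2*B)/(s + B*s))
x(2)*h(21, 8) = 2*(4*8*(3 - 1*8)/(21*(1 + 8))) = 2*(4*8*(1/21)*(3 - 8)/9) = 2*(4*8*(1/21)*(⅑)*(-5)) = 2*(-160/189) = -320/189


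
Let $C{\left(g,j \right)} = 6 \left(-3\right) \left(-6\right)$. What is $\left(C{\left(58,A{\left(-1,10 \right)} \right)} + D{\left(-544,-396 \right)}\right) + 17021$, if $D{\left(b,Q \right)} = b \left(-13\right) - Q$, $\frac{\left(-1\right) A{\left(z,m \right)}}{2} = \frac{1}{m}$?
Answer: $24597$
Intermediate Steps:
$A{\left(z,m \right)} = - \frac{2}{m}$
$D{\left(b,Q \right)} = - Q - 13 b$ ($D{\left(b,Q \right)} = - 13 b - Q = - Q - 13 b$)
$C{\left(g,j \right)} = 108$ ($C{\left(g,j \right)} = \left(-18\right) \left(-6\right) = 108$)
$\left(C{\left(58,A{\left(-1,10 \right)} \right)} + D{\left(-544,-396 \right)}\right) + 17021 = \left(108 - -7468\right) + 17021 = \left(108 + \left(396 + 7072\right)\right) + 17021 = \left(108 + 7468\right) + 17021 = 7576 + 17021 = 24597$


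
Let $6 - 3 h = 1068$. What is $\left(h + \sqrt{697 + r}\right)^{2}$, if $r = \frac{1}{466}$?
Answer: $\frac{\left(164964 - \sqrt{151358198}\right)^{2}}{217156} \approx 1.0732 \cdot 10^{5}$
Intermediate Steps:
$h = -354$ ($h = 2 - 356 = -354$)
$r = \frac{1}{466} \approx 0.0021459$
$\left(h + \sqrt{697 + r}\right)^{2} = \left(-354 + \sqrt{697 + \frac{1}{466}}\right)^{2} = \left(-354 + \sqrt{\frac{324803}{466}}\right)^{2} = \left(-354 + \frac{\sqrt{151358198}}{466}\right)^{2}$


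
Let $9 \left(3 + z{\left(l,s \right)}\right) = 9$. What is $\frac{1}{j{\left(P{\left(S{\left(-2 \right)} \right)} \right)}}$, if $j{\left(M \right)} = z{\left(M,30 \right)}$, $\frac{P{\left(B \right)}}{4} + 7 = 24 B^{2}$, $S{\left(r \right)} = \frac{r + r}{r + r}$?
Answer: $- \frac{1}{2} \approx -0.5$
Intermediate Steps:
$z{\left(l,s \right)} = -2$ ($z{\left(l,s \right)} = -3 + \frac{1}{9} \cdot 9 = -3 + 1 = -2$)
$S{\left(r \right)} = 1$ ($S{\left(r \right)} = \frac{2 r}{2 r} = 2 r \frac{1}{2 r} = 1$)
$P{\left(B \right)} = -28 + 96 B^{2}$ ($P{\left(B \right)} = -28 + 4 \cdot 24 B^{2} = -28 + 96 B^{2}$)
$j{\left(M \right)} = -2$
$\frac{1}{j{\left(P{\left(S{\left(-2 \right)} \right)} \right)}} = \frac{1}{-2} = - \frac{1}{2}$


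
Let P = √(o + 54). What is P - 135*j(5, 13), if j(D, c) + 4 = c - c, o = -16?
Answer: 540 + √38 ≈ 546.16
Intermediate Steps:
j(D, c) = -4 (j(D, c) = -4 + (c - c) = -4 + 0 = -4)
P = √38 (P = √(-16 + 54) = √38 ≈ 6.1644)
P - 135*j(5, 13) = √38 - 135*(-4) = √38 + 540 = 540 + √38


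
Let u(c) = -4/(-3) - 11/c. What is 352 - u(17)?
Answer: 17917/51 ≈ 351.31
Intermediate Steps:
u(c) = 4/3 - 11/c (u(c) = -4*(-1/3) - 11/c = 4/3 - 11/c)
352 - u(17) = 352 - (4/3 - 11/17) = 352 - 1*35/51 = 352 - 35/51 = 17917/51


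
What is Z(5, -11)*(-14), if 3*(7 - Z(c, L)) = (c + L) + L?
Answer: -532/3 ≈ -177.33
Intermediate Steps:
Z(c, L) = 7 - 2*L/3 - c/3 (Z(c, L) = 7 - ((c + L) + L)/3 = 7 - ((L + c) + L)/3 = 7 - (c + 2*L)/3 = 7 + (-2*L/3 - c/3) = 7 - 2*L/3 - c/3)
Z(5, -11)*(-14) = (7 - ⅔*(-11) - ⅓*5)*(-14) = (7 + 22/3 - 5/3)*(-14) = (38/3)*(-14) = -532/3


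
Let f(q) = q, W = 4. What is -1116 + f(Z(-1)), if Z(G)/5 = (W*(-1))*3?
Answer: -1176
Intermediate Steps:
Z(G) = -60 (Z(G) = 5*((4*(-1))*3) = 5*(-4*3) = 5*(-12) = -60)
-1116 + f(Z(-1)) = -1116 - 60 = -1176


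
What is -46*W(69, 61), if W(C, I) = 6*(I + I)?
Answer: -33672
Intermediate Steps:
W(C, I) = 12*I (W(C, I) = 6*(2*I) = 12*I)
-46*W(69, 61) = -552*61 = -46*732 = -33672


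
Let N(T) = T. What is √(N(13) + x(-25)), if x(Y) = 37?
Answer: 5*√2 ≈ 7.0711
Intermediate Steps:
√(N(13) + x(-25)) = √(13 + 37) = √50 = 5*√2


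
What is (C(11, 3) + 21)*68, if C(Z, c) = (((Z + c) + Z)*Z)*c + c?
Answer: 57732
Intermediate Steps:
C(Z, c) = c + Z*c*(c + 2*Z) (C(Z, c) = ((c + 2*Z)*Z)*c + c = (Z*(c + 2*Z))*c + c = Z*c*(c + 2*Z) + c = c + Z*c*(c + 2*Z))
(C(11, 3) + 21)*68 = (3*(1 + 2*11² + 11*3) + 21)*68 = (3*(1 + 2*121 + 33) + 21)*68 = (3*(1 + 242 + 33) + 21)*68 = (3*276 + 21)*68 = (828 + 21)*68 = 849*68 = 57732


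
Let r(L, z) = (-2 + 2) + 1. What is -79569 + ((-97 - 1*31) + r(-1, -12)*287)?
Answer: -79410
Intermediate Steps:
r(L, z) = 1 (r(L, z) = 0 + 1 = 1)
-79569 + ((-97 - 1*31) + r(-1, -12)*287) = -79569 + ((-97 - 1*31) + 1*287) = -79569 + ((-97 - 31) + 287) = -79569 + (-128 + 287) = -79569 + 159 = -79410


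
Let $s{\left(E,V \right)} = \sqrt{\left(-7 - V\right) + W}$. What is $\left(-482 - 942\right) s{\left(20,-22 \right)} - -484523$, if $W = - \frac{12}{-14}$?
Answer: $484523 - \frac{1424 \sqrt{777}}{7} \approx 4.7885 \cdot 10^{5}$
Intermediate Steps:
$W = \frac{6}{7}$ ($W = \left(-12\right) \left(- \frac{1}{14}\right) = \frac{6}{7} \approx 0.85714$)
$s{\left(E,V \right)} = \sqrt{- \frac{43}{7} - V}$ ($s{\left(E,V \right)} = \sqrt{\left(-7 - V\right) + \frac{6}{7}} = \sqrt{- \frac{43}{7} - V}$)
$\left(-482 - 942\right) s{\left(20,-22 \right)} - -484523 = \left(-482 - 942\right) \frac{\sqrt{-301 - -1078}}{7} - -484523 = - 1424 \frac{\sqrt{-301 + 1078}}{7} + 484523 = - 1424 \frac{\sqrt{777}}{7} + 484523 = - \frac{1424 \sqrt{777}}{7} + 484523 = 484523 - \frac{1424 \sqrt{777}}{7}$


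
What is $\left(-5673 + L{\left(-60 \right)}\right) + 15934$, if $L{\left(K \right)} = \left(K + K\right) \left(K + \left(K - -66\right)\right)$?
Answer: $16741$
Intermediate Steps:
$L{\left(K \right)} = 2 K \left(66 + 2 K\right)$ ($L{\left(K \right)} = 2 K \left(K + \left(K + 66\right)\right) = 2 K \left(K + \left(66 + K\right)\right) = 2 K \left(66 + 2 K\right)$)
$\left(-5673 + L{\left(-60 \right)}\right) + 15934 = \left(-5673 + 4 \left(-60\right) \left(33 - 60\right)\right) + 15934 = \left(-5673 + 4 \left(-60\right) \left(-27\right)\right) + 15934 = \left(-5673 + 6480\right) + 15934 = 807 + 15934 = 16741$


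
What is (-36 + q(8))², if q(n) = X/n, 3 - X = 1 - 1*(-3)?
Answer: 83521/64 ≈ 1305.0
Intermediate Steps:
X = -1 (X = 3 - (1 - 1*(-3)) = 3 - (1 + 3) = 3 - 1*4 = 3 - 4 = -1)
q(n) = -1/n
(-36 + q(8))² = (-36 - 1/8)² = (-36 - 1*⅛)² = (-36 - ⅛)² = (-289/8)² = 83521/64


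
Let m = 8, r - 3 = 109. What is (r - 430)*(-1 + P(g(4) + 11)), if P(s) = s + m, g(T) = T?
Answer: -6996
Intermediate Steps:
r = 112 (r = 3 + 109 = 112)
P(s) = 8 + s (P(s) = s + 8 = 8 + s)
(r - 430)*(-1 + P(g(4) + 11)) = (112 - 430)*(-1 + (8 + (4 + 11))) = -318*(-1 + (8 + 15)) = -318*(-1 + 23) = -318*22 = -6996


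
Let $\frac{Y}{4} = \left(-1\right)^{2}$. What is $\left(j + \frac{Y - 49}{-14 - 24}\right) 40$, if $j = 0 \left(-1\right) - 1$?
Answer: $\frac{140}{19} \approx 7.3684$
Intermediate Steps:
$Y = 4$ ($Y = 4 \left(-1\right)^{2} = 4 \cdot 1 = 4$)
$j = -1$ ($j = 0 - 1 = -1$)
$\left(j + \frac{Y - 49}{-14 - 24}\right) 40 = \left(-1 + \frac{4 - 49}{-14 - 24}\right) 40 = \left(-1 - \frac{45}{-38}\right) 40 = \left(-1 - - \frac{45}{38}\right) 40 = \left(-1 + \frac{45}{38}\right) 40 = \frac{7}{38} \cdot 40 = \frac{140}{19}$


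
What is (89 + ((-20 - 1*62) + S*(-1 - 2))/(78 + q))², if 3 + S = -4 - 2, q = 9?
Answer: 59105344/7569 ≈ 7808.9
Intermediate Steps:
S = -9 (S = -3 + (-4 - 2) = -3 - 6 = -9)
(89 + ((-20 - 1*62) + S*(-1 - 2))/(78 + q))² = (89 + ((-20 - 1*62) - 9*(-1 - 2))/(78 + 9))² = (89 + ((-20 - 62) - 9*(-3))/87)² = (89 + (-82 + 27)*(1/87))² = (89 - 55*1/87)² = (89 - 55/87)² = (7688/87)² = 59105344/7569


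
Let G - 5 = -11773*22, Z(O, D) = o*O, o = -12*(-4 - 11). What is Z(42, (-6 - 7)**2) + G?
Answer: -251441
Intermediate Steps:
o = 180 (o = -12*(-15) = 180)
Z(O, D) = 180*O
G = -259001 (G = 5 - 11773*22 = 5 - 259006 = -259001)
Z(42, (-6 - 7)**2) + G = 180*42 - 259001 = 7560 - 259001 = -251441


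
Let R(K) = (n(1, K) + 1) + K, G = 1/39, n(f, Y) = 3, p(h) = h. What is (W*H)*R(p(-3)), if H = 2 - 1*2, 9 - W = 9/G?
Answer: 0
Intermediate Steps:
G = 1/39 ≈ 0.025641
R(K) = 4 + K (R(K) = (3 + 1) + K = 4 + K)
W = -342 (W = 9 - 9/1/39 = 9 - 9*39 = 9 - 1*351 = 9 - 351 = -342)
H = 0 (H = 2 - 2 = 0)
(W*H)*R(p(-3)) = (-342*0)*(4 - 3) = 0*1 = 0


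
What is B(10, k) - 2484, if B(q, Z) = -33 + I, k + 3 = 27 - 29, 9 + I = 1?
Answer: -2525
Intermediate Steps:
I = -8 (I = -9 + 1 = -8)
k = -5 (k = -3 + (27 - 29) = -3 - 2 = -5)
B(q, Z) = -41 (B(q, Z) = -33 - 8 = -41)
B(10, k) - 2484 = -41 - 2484 = -2525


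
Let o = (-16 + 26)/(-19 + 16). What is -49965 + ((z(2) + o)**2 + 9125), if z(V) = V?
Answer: -367544/9 ≈ -40838.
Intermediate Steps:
o = -10/3 (o = 10/(-3) = 10*(-1/3) = -10/3 ≈ -3.3333)
-49965 + ((z(2) + o)**2 + 9125) = -49965 + ((2 - 10/3)**2 + 9125) = -49965 + ((-4/3)**2 + 9125) = -49965 + (16/9 + 9125) = -49965 + 82141/9 = -367544/9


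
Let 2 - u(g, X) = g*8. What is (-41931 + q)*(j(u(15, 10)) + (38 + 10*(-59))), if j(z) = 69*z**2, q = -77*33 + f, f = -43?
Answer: -42743481060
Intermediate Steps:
u(g, X) = 2 - 8*g (u(g, X) = 2 - g*8 = 2 - 8*g)
q = -2584 (q = -77*33 - 43 = -2541 - 43 = -2584)
(-41931 + q)*(j(u(15, 10)) + (38 + 10*(-59))) = (-41931 - 2584)*(69*(2 - 8*15)**2 + (38 + 10*(-59))) = -44515*(69*(2 - 120)**2 + (38 - 590)) = -44515*(69*(-118)**2 - 552) = -44515*(69*13924 - 552) = -44515*(960756 - 552) = -44515*960204 = -42743481060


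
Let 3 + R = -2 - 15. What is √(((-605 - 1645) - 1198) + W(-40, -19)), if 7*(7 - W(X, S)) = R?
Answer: I*√168469/7 ≈ 58.636*I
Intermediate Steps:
R = -20 (R = -3 + (-2 - 15) = -3 - 17 = -20)
W(X, S) = 69/7 (W(X, S) = 7 - ⅐*(-20) = 7 + 20/7 = 69/7)
√(((-605 - 1645) - 1198) + W(-40, -19)) = √(((-605 - 1645) - 1198) + 69/7) = √((-2250 - 1198) + 69/7) = √(-3448 + 69/7) = √(-24067/7) = I*√168469/7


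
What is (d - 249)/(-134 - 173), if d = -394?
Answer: 643/307 ≈ 2.0945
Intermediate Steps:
(d - 249)/(-134 - 173) = (-394 - 249)/(-134 - 173) = -643/(-307) = -643*(-1/307) = 643/307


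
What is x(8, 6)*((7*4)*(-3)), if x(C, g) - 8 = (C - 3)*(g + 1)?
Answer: -3612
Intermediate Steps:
x(C, g) = 8 + (1 + g)*(-3 + C) (x(C, g) = 8 + (C - 3)*(g + 1) = 8 + (-3 + C)*(1 + g) = 8 + (1 + g)*(-3 + C))
x(8, 6)*((7*4)*(-3)) = (5 + 8 - 3*6 + 8*6)*((7*4)*(-3)) = (5 + 8 - 18 + 48)*(28*(-3)) = 43*(-84) = -3612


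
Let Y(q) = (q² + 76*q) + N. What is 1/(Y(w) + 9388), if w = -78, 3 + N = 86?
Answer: 1/9627 ≈ 0.00010387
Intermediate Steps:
N = 83 (N = -3 + 86 = 83)
Y(q) = 83 + q² + 76*q (Y(q) = (q² + 76*q) + 83 = 83 + q² + 76*q)
1/(Y(w) + 9388) = 1/((83 + (-78)² + 76*(-78)) + 9388) = 1/((83 + 6084 - 5928) + 9388) = 1/(239 + 9388) = 1/9627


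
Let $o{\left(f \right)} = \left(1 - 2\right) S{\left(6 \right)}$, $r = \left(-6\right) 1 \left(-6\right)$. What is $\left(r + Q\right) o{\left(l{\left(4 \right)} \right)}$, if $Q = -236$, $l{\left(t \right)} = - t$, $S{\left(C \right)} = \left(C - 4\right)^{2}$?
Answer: $800$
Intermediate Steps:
$S{\left(C \right)} = \left(-4 + C\right)^{2}$
$r = 36$ ($r = \left(-6\right) \left(-6\right) = 36$)
$o{\left(f \right)} = -4$ ($o{\left(f \right)} = \left(1 - 2\right) \left(-4 + 6\right)^{2} = - 2^{2} = \left(-1\right) 4 = -4$)
$\left(r + Q\right) o{\left(l{\left(4 \right)} \right)} = \left(36 - 236\right) \left(-4\right) = \left(-200\right) \left(-4\right) = 800$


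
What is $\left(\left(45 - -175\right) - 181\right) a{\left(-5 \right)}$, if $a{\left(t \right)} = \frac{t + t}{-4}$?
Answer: $\frac{195}{2} \approx 97.5$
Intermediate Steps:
$a{\left(t \right)} = - \frac{t}{2}$ ($a{\left(t \right)} = - \frac{2 t}{4} = - \frac{t}{2}$)
$\left(\left(45 - -175\right) - 181\right) a{\left(-5 \right)} = \left(\left(45 - -175\right) - 181\right) \left(\left(- \frac{1}{2}\right) \left(-5\right)\right) = \left(\left(45 + 175\right) - 181\right) \frac{5}{2} = \left(220 - 181\right) \frac{5}{2} = 39 \cdot \frac{5}{2} = \frac{195}{2}$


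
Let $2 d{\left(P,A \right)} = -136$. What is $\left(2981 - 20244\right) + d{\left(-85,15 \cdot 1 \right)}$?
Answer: $-17331$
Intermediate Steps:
$d{\left(P,A \right)} = -68$ ($d{\left(P,A \right)} = \frac{1}{2} \left(-136\right) = -68$)
$\left(2981 - 20244\right) + d{\left(-85,15 \cdot 1 \right)} = \left(2981 - 20244\right) - 68 = -17263 - 68 = -17331$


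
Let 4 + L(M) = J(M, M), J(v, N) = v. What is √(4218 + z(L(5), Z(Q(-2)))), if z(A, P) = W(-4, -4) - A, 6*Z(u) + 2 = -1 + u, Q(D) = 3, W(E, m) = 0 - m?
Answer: 3*√469 ≈ 64.969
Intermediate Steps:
W(E, m) = -m
L(M) = -4 + M
Z(u) = -½ + u/6 (Z(u) = -⅓ + (-1 + u)/6 = -⅓ + (-⅙ + u/6) = -½ + u/6)
z(A, P) = 4 - A (z(A, P) = -1*(-4) - A = 4 - A)
√(4218 + z(L(5), Z(Q(-2)))) = √(4218 + (4 - (-4 + 5))) = √(4218 + (4 - 1*1)) = √(4218 + (4 - 1)) = √(4218 + 3) = √4221 = 3*√469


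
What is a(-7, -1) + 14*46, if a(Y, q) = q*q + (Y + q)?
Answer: 637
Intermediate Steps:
a(Y, q) = Y + q + q**2 (a(Y, q) = q**2 + (Y + q) = Y + q + q**2)
a(-7, -1) + 14*46 = (-7 - 1 + (-1)**2) + 14*46 = (-7 - 1 + 1) + 644 = -7 + 644 = 637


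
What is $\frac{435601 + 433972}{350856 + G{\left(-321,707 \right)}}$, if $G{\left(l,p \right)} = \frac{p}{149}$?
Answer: $\frac{129566377}{52278251} \approx 2.4784$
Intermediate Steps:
$G{\left(l,p \right)} = \frac{p}{149}$ ($G{\left(l,p \right)} = p \frac{1}{149} = \frac{p}{149}$)
$\frac{435601 + 433972}{350856 + G{\left(-321,707 \right)}} = \frac{435601 + 433972}{350856 + \frac{1}{149} \cdot 707} = \frac{869573}{350856 + \frac{707}{149}} = \frac{869573}{\frac{52278251}{149}} = 869573 \cdot \frac{149}{52278251} = \frac{129566377}{52278251}$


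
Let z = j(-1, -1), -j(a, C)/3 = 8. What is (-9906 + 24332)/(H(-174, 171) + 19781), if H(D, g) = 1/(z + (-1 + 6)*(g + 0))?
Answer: 5994003/8219006 ≈ 0.72929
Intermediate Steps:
j(a, C) = -24 (j(a, C) = -3*8 = -24)
z = -24
H(D, g) = 1/(-24 + 5*g) (H(D, g) = 1/(-24 + (-1 + 6)*(g + 0)) = 1/(-24 + 5*g))
(-9906 + 24332)/(H(-174, 171) + 19781) = (-9906 + 24332)/(1/(-24 + 5*171) + 19781) = 14426/(1/(-24 + 855) + 19781) = 14426/(1/831 + 19781) = 14426/(16438012/831) = 14426*(831/16438012) = 5994003/8219006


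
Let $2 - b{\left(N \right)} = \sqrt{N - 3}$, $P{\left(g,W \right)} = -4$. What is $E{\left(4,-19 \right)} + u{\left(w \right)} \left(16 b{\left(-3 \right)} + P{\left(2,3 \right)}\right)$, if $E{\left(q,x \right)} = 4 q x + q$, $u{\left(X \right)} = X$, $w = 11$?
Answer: $8 - 176 i \sqrt{6} \approx 8.0 - 431.11 i$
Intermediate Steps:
$b{\left(N \right)} = 2 - \sqrt{-3 + N}$ ($b{\left(N \right)} = 2 - \sqrt{N - 3} = 2 - \sqrt{-3 + N}$)
$E{\left(q,x \right)} = q + 4 q x$ ($E{\left(q,x \right)} = 4 q x + q = q + 4 q x$)
$E{\left(4,-19 \right)} + u{\left(w \right)} \left(16 b{\left(-3 \right)} + P{\left(2,3 \right)}\right) = 4 \left(1 + 4 \left(-19\right)\right) + 11 \left(16 \left(2 - \sqrt{-3 - 3}\right) - 4\right) = 4 \left(1 - 76\right) + 11 \left(16 \left(2 - \sqrt{-6}\right) - 4\right) = 4 \left(-75\right) + 11 \left(16 \left(2 - i \sqrt{6}\right) - 4\right) = -300 + 11 \left(16 \left(2 - i \sqrt{6}\right) - 4\right) = -300 + 11 \left(\left(32 - 16 i \sqrt{6}\right) - 4\right) = -300 + 11 \left(28 - 16 i \sqrt{6}\right) = -300 + \left(308 - 176 i \sqrt{6}\right) = 8 - 176 i \sqrt{6}$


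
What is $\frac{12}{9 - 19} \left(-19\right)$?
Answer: $\frac{114}{5} \approx 22.8$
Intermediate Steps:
$\frac{12}{9 - 19} \left(-19\right) = \frac{12}{-10} \left(-19\right) = 12 \left(- \frac{1}{10}\right) \left(-19\right) = \left(- \frac{6}{5}\right) \left(-19\right) = \frac{114}{5}$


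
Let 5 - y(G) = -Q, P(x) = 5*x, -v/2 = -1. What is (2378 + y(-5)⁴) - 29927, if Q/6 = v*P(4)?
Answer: 3602973076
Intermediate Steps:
v = 2 (v = -2*(-1) = 2)
Q = 240 (Q = 6*(2*(5*4)) = 6*(2*20) = 6*40 = 240)
y(G) = 245 (y(G) = 5 - (-1)*240 = 5 - 1*(-240) = 5 + 240 = 245)
(2378 + y(-5)⁴) - 29927 = (2378 + 245⁴) - 29927 = (2378 + 3603000625) - 29927 = 3603003003 - 29927 = 3602973076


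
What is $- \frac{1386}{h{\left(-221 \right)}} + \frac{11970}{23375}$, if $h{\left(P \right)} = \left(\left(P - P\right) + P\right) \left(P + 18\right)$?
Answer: $\frac{848088}{1762475} \approx 0.48119$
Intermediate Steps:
$h{\left(P \right)} = P \left(18 + P\right)$ ($h{\left(P \right)} = \left(0 + P\right) \left(18 + P\right) = P \left(18 + P\right)$)
$- \frac{1386}{h{\left(-221 \right)}} + \frac{11970}{23375} = - \frac{1386}{\left(-221\right) \left(18 - 221\right)} + \frac{11970}{23375} = - \frac{1386}{\left(-221\right) \left(-203\right)} + 11970 \cdot \frac{1}{23375} = - \frac{1386}{44863} + \frac{2394}{4675} = \left(-1386\right) \frac{1}{44863} + \frac{2394}{4675} = - \frac{198}{6409} + \frac{2394}{4675} = \frac{848088}{1762475}$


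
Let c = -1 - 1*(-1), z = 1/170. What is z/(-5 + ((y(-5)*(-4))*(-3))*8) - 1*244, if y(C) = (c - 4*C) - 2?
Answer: -71470039/292910 ≈ -244.00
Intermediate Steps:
z = 1/170 ≈ 0.0058824
c = 0 (c = -1 + 1 = 0)
y(C) = -2 - 4*C (y(C) = (0 - 4*C) - 2 = -4*C - 2 = -2 - 4*C)
z/(-5 + ((y(-5)*(-4))*(-3))*8) - 1*244 = 1/(170*(-5 + (((-2 - 4*(-5))*(-4))*(-3))*8)) - 1*244 = 1/(170*(-5 + (((-2 + 20)*(-4))*(-3))*8)) - 244 = 1/(170*(-5 + ((18*(-4))*(-3))*8)) - 244 = 1/(170*(-5 - 72*(-3)*8)) - 244 = 1/(170*(-5 + 216*8)) - 244 = 1/(170*(-5 + 1728)) - 244 = (1/170)/1723 - 244 = (1/170)*(1/1723) - 244 = 1/292910 - 244 = -71470039/292910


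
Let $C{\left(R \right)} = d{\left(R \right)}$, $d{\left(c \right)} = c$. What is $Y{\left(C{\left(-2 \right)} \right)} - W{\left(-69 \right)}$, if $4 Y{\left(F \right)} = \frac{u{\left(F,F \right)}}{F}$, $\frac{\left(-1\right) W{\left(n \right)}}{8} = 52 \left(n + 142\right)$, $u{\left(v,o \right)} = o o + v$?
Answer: $\frac{121471}{4} \approx 30368.0$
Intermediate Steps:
$u{\left(v,o \right)} = v + o^{2}$ ($u{\left(v,o \right)} = o^{2} + v = v + o^{2}$)
$C{\left(R \right)} = R$
$W{\left(n \right)} = -59072 - 416 n$ ($W{\left(n \right)} = - 8 \cdot 52 \left(n + 142\right) = - 8 \cdot 52 \left(142 + n\right) = - 8 \left(7384 + 52 n\right) = -59072 - 416 n$)
$Y{\left(F \right)} = \frac{F + F^{2}}{4 F}$ ($Y{\left(F \right)} = \frac{\left(F + F^{2}\right) \frac{1}{F}}{4} = \frac{\frac{1}{F} \left(F + F^{2}\right)}{4} = \frac{F + F^{2}}{4 F}$)
$Y{\left(C{\left(-2 \right)} \right)} - W{\left(-69 \right)} = \left(\frac{1}{4} + \frac{1}{4} \left(-2\right)\right) - \left(-59072 - -28704\right) = \left(\frac{1}{4} - \frac{1}{2}\right) - \left(-59072 + 28704\right) = - \frac{1}{4} - -30368 = - \frac{1}{4} + 30368 = \frac{121471}{4}$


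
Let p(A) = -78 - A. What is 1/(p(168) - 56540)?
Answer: -1/56786 ≈ -1.7610e-5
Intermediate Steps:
1/(p(168) - 56540) = 1/((-78 - 1*168) - 56540) = 1/((-78 - 168) - 56540) = 1/(-246 - 56540) = 1/(-56786) = -1/56786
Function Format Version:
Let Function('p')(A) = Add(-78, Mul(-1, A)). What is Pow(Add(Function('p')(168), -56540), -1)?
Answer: Rational(-1, 56786) ≈ -1.7610e-5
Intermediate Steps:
Pow(Add(Function('p')(168), -56540), -1) = Pow(Add(Add(-78, Mul(-1, 168)), -56540), -1) = Pow(Add(Add(-78, -168), -56540), -1) = Pow(Add(-246, -56540), -1) = Pow(-56786, -1) = Rational(-1, 56786)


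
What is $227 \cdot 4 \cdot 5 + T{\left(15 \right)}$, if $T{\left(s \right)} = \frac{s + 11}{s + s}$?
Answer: $\frac{68113}{15} \approx 4540.9$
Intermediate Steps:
$T{\left(s \right)} = \frac{11 + s}{2 s}$
$227 \cdot 4 \cdot 5 + T{\left(15 \right)} = 227 \cdot 4 \cdot 5 + \frac{11 + 15}{2 \cdot 15} = 227 \cdot 20 + \frac{1}{2} \cdot \frac{1}{15} \cdot 26 = 4540 + \frac{13}{15} = \frac{68113}{15}$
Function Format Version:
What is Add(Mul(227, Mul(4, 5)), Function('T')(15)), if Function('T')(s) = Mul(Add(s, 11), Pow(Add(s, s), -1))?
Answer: Rational(68113, 15) ≈ 4540.9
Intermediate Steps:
Function('T')(s) = Mul(Rational(1, 2), Pow(s, -1), Add(11, s)) (Function('T')(s) = Mul(Add(11, s), Pow(Mul(2, s), -1)) = Mul(Add(11, s), Mul(Rational(1, 2), Pow(s, -1))) = Mul(Rational(1, 2), Pow(s, -1), Add(11, s)))
Add(Mul(227, Mul(4, 5)), Function('T')(15)) = Add(Mul(227, Mul(4, 5)), Mul(Rational(1, 2), Pow(15, -1), Add(11, 15))) = Add(Mul(227, 20), Mul(Rational(1, 2), Rational(1, 15), 26)) = Add(4540, Rational(13, 15)) = Rational(68113, 15)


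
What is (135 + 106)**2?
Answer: 58081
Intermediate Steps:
(135 + 106)**2 = 241**2 = 58081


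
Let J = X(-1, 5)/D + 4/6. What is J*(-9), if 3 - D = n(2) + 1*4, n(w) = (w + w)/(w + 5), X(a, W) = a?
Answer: -129/11 ≈ -11.727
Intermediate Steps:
n(w) = 2*w/(5 + w) (n(w) = (2*w)/(5 + w) = 2*w/(5 + w))
D = -11/7 (D = 3 - (2*2/(5 + 2) + 1*4) = 3 - (2*2/7 + 4) = 3 - (2*2*(⅐) + 4) = 3 - (4/7 + 4) = 3 - 1*32/7 = 3 - 32/7 = -11/7 ≈ -1.5714)
J = 43/33 (J = -1/(-11/7) + 4/6 = -1*(-7/11) + 4*(⅙) = 7/11 + ⅔ = 43/33 ≈ 1.3030)
J*(-9) = (43/33)*(-9) = -129/11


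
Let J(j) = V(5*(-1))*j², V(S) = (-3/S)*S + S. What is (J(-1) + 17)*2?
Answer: 18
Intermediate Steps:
V(S) = -3 + S
J(j) = -8*j² (J(j) = (-3 + 5*(-1))*j² = (-3 - 5)*j² = -8*j²)
(J(-1) + 17)*2 = (-8*(-1)² + 17)*2 = (-8*1 + 17)*2 = (-8 + 17)*2 = 9*2 = 18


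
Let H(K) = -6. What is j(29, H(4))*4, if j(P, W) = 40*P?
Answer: 4640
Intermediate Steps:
j(29, H(4))*4 = (40*29)*4 = 1160*4 = 4640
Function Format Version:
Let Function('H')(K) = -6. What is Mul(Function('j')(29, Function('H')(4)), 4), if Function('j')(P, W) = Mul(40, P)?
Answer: 4640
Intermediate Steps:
Mul(Function('j')(29, Function('H')(4)), 4) = Mul(Mul(40, 29), 4) = Mul(1160, 4) = 4640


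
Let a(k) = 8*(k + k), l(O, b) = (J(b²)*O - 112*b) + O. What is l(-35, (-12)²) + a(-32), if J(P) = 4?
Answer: -16815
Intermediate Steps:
l(O, b) = -112*b + 5*O (l(O, b) = (4*O - 112*b) + O = (-112*b + 4*O) + O = -112*b + 5*O)
a(k) = 16*k (a(k) = 8*(2*k) = 16*k)
l(-35, (-12)²) + a(-32) = (-112*(-12)² + 5*(-35)) + 16*(-32) = (-112*144 - 175) - 512 = (-16128 - 175) - 512 = -16303 - 512 = -16815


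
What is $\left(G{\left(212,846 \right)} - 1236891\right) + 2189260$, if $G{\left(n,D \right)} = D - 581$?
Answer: $952634$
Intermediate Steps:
$G{\left(n,D \right)} = -581 + D$ ($G{\left(n,D \right)} = D - 581 = -581 + D$)
$\left(G{\left(212,846 \right)} - 1236891\right) + 2189260 = \left(\left(-581 + 846\right) - 1236891\right) + 2189260 = \left(265 - 1236891\right) + 2189260 = -1236626 + 2189260 = 952634$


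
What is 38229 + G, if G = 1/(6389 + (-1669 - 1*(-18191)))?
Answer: 875864620/22911 ≈ 38229.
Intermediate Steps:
G = 1/22911 (G = 1/(6389 + (-1669 + 18191)) = 1/(6389 + 16522) = 1/22911 ≈ 4.3647e-5)
38229 + G = 38229 + 1/22911 = 875864620/22911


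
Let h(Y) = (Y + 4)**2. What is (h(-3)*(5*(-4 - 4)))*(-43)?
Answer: 1720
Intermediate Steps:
h(Y) = (4 + Y)**2
(h(-3)*(5*(-4 - 4)))*(-43) = ((4 - 3)**2*(5*(-4 - 4)))*(-43) = (1**2*(5*(-8)))*(-43) = (1*(-40))*(-43) = -40*(-43) = 1720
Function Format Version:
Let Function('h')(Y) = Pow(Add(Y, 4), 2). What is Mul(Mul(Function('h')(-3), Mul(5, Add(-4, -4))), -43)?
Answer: 1720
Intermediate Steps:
Function('h')(Y) = Pow(Add(4, Y), 2)
Mul(Mul(Function('h')(-3), Mul(5, Add(-4, -4))), -43) = Mul(Mul(Pow(Add(4, -3), 2), Mul(5, Add(-4, -4))), -43) = Mul(Mul(Pow(1, 2), Mul(5, -8)), -43) = Mul(Mul(1, -40), -43) = Mul(-40, -43) = 1720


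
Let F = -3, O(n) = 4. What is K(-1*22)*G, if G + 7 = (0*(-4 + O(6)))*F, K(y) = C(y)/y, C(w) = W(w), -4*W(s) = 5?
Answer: -35/88 ≈ -0.39773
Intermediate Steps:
W(s) = -5/4 (W(s) = -¼*5 = -5/4)
C(w) = -5/4
K(y) = -5/(4*y)
G = -7 (G = -7 + (0*(-4 + 4))*(-3) = -7 + (0*0)*(-3) = -7 + 0*(-3) = -7 + 0 = -7)
K(-1*22)*G = -5/(4*((-1*22)))*(-7) = -5/4/(-22)*(-7) = -5/4*(-1/22)*(-7) = (5/88)*(-7) = -35/88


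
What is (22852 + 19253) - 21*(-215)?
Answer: 46620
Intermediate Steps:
(22852 + 19253) - 21*(-215) = 42105 + 4515 = 46620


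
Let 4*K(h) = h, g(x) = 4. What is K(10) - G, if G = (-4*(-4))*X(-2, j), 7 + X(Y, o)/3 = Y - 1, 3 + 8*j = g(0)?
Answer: 965/2 ≈ 482.50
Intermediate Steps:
K(h) = h/4
j = ⅛ (j = -3/8 + (⅛)*4 = -3/8 + ½ = ⅛ ≈ 0.12500)
X(Y, o) = -24 + 3*Y (X(Y, o) = -21 + 3*(Y - 1) = -21 + 3*(-1 + Y) = -21 + (-3 + 3*Y) = -24 + 3*Y)
G = -480 (G = (-4*(-4))*(-24 + 3*(-2)) = 16*(-24 - 6) = 16*(-30) = -480)
K(10) - G = (¼)*10 - 1*(-480) = 5/2 + 480 = 965/2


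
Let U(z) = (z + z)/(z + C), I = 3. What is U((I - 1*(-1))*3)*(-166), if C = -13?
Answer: 3984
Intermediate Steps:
U(z) = 2*z/(-13 + z) (U(z) = (z + z)/(z - 13) = (2*z)/(-13 + z) = 2*z/(-13 + z))
U((I - 1*(-1))*3)*(-166) = (2*((3 - 1*(-1))*3)/(-13 + (3 - 1*(-1))*3))*(-166) = (2*((3 + 1)*3)/(-13 + (3 + 1)*3))*(-166) = (2*(4*3)/(-13 + 4*3))*(-166) = (2*12/(-13 + 12))*(-166) = (2*12/(-1))*(-166) = (2*12*(-1))*(-166) = -24*(-166) = 3984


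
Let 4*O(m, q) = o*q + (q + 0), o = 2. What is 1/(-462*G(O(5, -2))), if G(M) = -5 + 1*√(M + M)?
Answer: 5/12936 + I*√3/12936 ≈ 0.00038652 + 0.00013389*I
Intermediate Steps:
O(m, q) = 3*q/4 (O(m, q) = (2*q + (q + 0))/4 = (2*q + q)/4 = (3*q)/4 = 3*q/4)
G(M) = -5 + √2*√M (G(M) = -5 + 1*√(2*M) = -5 + 1*(√2*√M) = -5 + √2*√M)
1/(-462*G(O(5, -2))) = 1/(-462*(-5 + √2*√((¾)*(-2)))) = 1/(-462*(-5 + √2*√(-3/2))) = 1/(-462*(-5 + √2*(I*√6/2))) = 1/(-462*(-5 + I*√3)) = 1/(2310 - 462*I*√3)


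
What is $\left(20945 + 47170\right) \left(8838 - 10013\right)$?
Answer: $-80035125$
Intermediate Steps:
$\left(20945 + 47170\right) \left(8838 - 10013\right) = 68115 \left(-1175\right) = -80035125$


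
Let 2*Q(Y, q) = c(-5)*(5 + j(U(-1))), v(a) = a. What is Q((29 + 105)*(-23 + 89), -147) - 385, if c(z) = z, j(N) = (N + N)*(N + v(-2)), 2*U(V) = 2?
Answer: -785/2 ≈ -392.50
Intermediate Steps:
U(V) = 1 (U(V) = (½)*2 = 1)
j(N) = 2*N*(-2 + N) (j(N) = (N + N)*(N - 2) = (2*N)*(-2 + N) = 2*N*(-2 + N))
Q(Y, q) = -15/2 (Q(Y, q) = (-5*(5 + 2*1*(-2 + 1)))/2 = (-5*(5 + 2*1*(-1)))/2 = (-5*(5 - 2))/2 = (-5*3)/2 = (½)*(-15) = -15/2)
Q((29 + 105)*(-23 + 89), -147) - 385 = -15/2 - 385 = -785/2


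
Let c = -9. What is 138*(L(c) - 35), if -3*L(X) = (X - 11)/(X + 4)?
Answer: -5014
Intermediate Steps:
L(X) = -(-11 + X)/(3*(4 + X)) (L(X) = -(X - 11)/(3*(X + 4)) = -(-11 + X)/(3*(4 + X)))
138*(L(c) - 35) = 138*((11 - 1*(-9))/(3*(4 - 9)) - 35) = 138*((1/3)*(11 + 9)/(-5) - 35) = 138*((1/3)*(-1/5)*20 - 35) = 138*(-4/3 - 35) = 138*(-109/3) = -5014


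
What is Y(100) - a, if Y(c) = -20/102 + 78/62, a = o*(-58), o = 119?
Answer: 10913741/1581 ≈ 6903.1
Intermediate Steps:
a = -6902 (a = 119*(-58) = -6902)
Y(c) = 1679/1581 (Y(c) = -20*1/102 + 78*(1/62) = -10/51 + 39/31 = 1679/1581)
Y(100) - a = 1679/1581 - 1*(-6902) = 1679/1581 + 6902 = 10913741/1581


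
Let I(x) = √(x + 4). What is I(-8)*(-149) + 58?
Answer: 58 - 298*I ≈ 58.0 - 298.0*I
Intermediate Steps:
I(x) = √(4 + x)
I(-8)*(-149) + 58 = √(4 - 8)*(-149) + 58 = √(-4)*(-149) + 58 = (2*I)*(-149) + 58 = -298*I + 58 = 58 - 298*I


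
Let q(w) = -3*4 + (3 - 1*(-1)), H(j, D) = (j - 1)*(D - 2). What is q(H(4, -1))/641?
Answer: -8/641 ≈ -0.012480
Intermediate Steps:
H(j, D) = (-1 + j)*(-2 + D)
q(w) = -8 (q(w) = -12 + (3 + 1) = -12 + 4 = -8)
q(H(4, -1))/641 = -8/641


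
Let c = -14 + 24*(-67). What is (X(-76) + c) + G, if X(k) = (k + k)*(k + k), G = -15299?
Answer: 6183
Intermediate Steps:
X(k) = 4*k² (X(k) = (2*k)*(2*k) = 4*k²)
c = -1622 (c = -14 - 1608 = -1622)
(X(-76) + c) + G = (4*(-76)² - 1622) - 15299 = (4*5776 - 1622) - 15299 = (23104 - 1622) - 15299 = 21482 - 15299 = 6183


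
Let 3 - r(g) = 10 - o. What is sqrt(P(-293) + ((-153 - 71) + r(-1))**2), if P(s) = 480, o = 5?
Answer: 2*sqrt(12889) ≈ 227.06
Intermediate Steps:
r(g) = -2 (r(g) = 3 - (10 - 1*5) = 3 - (10 - 5) = 3 - 1*5 = 3 - 5 = -2)
sqrt(P(-293) + ((-153 - 71) + r(-1))**2) = sqrt(480 + ((-153 - 71) - 2)**2) = sqrt(480 + (-224 - 2)**2) = sqrt(480 + (-226)**2) = sqrt(480 + 51076) = sqrt(51556) = 2*sqrt(12889)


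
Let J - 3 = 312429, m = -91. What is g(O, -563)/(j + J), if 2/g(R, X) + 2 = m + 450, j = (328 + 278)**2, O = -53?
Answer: 1/121320738 ≈ 8.2426e-9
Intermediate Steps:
J = 312432 (J = 3 + 312429 = 312432)
j = 367236 (j = 606**2 = 367236)
g(R, X) = 2/357 (g(R, X) = 2/(-2 + (-91 + 450)) = 2/(-2 + 359) = 2/357)
g(O, -563)/(j + J) = 2/(357*(367236 + 312432)) = (2/357)/679668 = (2/357)*(1/679668) = 1/121320738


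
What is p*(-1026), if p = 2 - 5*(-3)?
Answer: -17442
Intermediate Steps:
p = 17 (p = 2 + 15 = 17)
p*(-1026) = 17*(-1026) = -17442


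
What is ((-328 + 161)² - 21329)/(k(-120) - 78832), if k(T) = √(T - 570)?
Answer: -258568960/3107242457 - 3280*I*√690/3107242457 ≈ -0.083215 - 2.7728e-5*I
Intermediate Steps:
k(T) = √(-570 + T)
((-328 + 161)² - 21329)/(k(-120) - 78832) = ((-328 + 161)² - 21329)/(√(-570 - 120) - 78832) = ((-167)² - 21329)/(√(-690) - 78832) = (27889 - 21329)/(I*√690 - 78832) = 6560/(-78832 + I*√690)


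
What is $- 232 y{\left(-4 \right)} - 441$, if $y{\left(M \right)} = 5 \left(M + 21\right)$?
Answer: $-20161$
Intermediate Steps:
$y{\left(M \right)} = 105 + 5 M$ ($y{\left(M \right)} = 5 \left(21 + M\right) = 105 + 5 M$)
$- 232 y{\left(-4 \right)} - 441 = - 232 \left(105 + 5 \left(-4\right)\right) - 441 = - 232 \left(105 - 20\right) - 441 = \left(-232\right) 85 - 441 = -19720 - 441 = -20161$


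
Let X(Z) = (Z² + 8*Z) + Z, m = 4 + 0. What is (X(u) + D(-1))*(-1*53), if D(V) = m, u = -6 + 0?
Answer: 742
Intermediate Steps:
u = -6
m = 4
X(Z) = Z² + 9*Z
D(V) = 4
(X(u) + D(-1))*(-1*53) = (-6*(9 - 6) + 4)*(-1*53) = (-6*3 + 4)*(-53) = (-18 + 4)*(-53) = -14*(-53) = 742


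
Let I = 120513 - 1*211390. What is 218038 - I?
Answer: 308915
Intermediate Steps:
I = -90877 (I = 120513 - 211390 = -90877)
218038 - I = 218038 - 1*(-90877) = 218038 + 90877 = 308915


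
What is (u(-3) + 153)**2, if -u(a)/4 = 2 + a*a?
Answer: 11881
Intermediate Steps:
u(a) = -8 - 4*a**2 (u(a) = -4*(2 + a*a) = -4*(2 + a**2) = -8 - 4*a**2)
(u(-3) + 153)**2 = ((-8 - 4*(-3)**2) + 153)**2 = ((-8 - 4*9) + 153)**2 = ((-8 - 36) + 153)**2 = (-44 + 153)**2 = 109**2 = 11881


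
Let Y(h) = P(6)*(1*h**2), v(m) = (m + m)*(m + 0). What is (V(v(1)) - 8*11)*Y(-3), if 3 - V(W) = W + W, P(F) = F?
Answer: -4806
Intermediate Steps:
v(m) = 2*m**2 (v(m) = (2*m)*m = 2*m**2)
V(W) = 3 - 2*W (V(W) = 3 - (W + W) = 3 - 2*W)
Y(h) = 6*h**2 (Y(h) = 6*(1*h**2) = 6*h**2)
(V(v(1)) - 8*11)*Y(-3) = ((3 - 4*1**2) - 8*11)*(6*(-3)**2) = ((3 - 4) - 88)*(6*9) = ((3 - 2*2) - 88)*54 = ((3 - 4) - 88)*54 = (-1 - 88)*54 = -89*54 = -4806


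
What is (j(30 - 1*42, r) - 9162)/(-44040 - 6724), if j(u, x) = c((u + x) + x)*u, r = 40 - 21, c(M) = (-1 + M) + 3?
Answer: 4749/25382 ≈ 0.18710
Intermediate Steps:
c(M) = 2 + M
r = 19
j(u, x) = u*(2 + u + 2*x) (j(u, x) = (2 + ((u + x) + x))*u = (2 + (u + 2*x))*u = (2 + u + 2*x)*u = u*(2 + u + 2*x))
(j(30 - 1*42, r) - 9162)/(-44040 - 6724) = ((30 - 1*42)*(2 + (30 - 1*42) + 2*19) - 9162)/(-44040 - 6724) = ((30 - 42)*(2 + (30 - 42) + 38) - 9162)/(-50764) = (-12*(2 - 12 + 38) - 9162)*(-1/50764) = (-12*28 - 9162)*(-1/50764) = (-336 - 9162)*(-1/50764) = -9498*(-1/50764) = 4749/25382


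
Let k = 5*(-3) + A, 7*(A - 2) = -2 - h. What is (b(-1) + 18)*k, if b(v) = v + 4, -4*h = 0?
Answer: -279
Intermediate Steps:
h = 0 (h = -¼*0 = 0)
b(v) = 4 + v
A = 12/7 (A = 2 + (-2 - 1*0)/7 = 2 + (-2 + 0)/7 = 2 + (⅐)*(-2) = 2 - 2/7 = 12/7 ≈ 1.7143)
k = -93/7 (k = 5*(-3) + 12/7 = -15 + 12/7 = -93/7 ≈ -13.286)
(b(-1) + 18)*k = ((4 - 1) + 18)*(-93/7) = (3 + 18)*(-93/7) = 21*(-93/7) = -279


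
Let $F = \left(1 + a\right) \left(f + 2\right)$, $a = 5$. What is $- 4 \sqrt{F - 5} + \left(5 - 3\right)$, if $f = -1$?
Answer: $-2$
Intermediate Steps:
$F = 6$ ($F = \left(1 + 5\right) \left(-1 + 2\right) = 6 \cdot 1 = 6$)
$- 4 \sqrt{F - 5} + \left(5 - 3\right) = - 4 \sqrt{6 - 5} + \left(5 - 3\right) = - 4 \sqrt{1} + \left(5 - 3\right) = \left(-4\right) 1 + 2 = -4 + 2 = -2$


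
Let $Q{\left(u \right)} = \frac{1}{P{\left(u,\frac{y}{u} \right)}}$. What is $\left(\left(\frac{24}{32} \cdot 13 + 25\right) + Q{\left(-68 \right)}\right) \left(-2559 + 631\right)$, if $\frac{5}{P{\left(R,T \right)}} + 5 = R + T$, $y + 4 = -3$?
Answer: $- \frac{3305556}{85} \approx -38889.0$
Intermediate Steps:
$y = -7$ ($y = -4 - 3 = -7$)
$P{\left(R,T \right)} = \frac{5}{-5 + R + T}$ ($P{\left(R,T \right)} = \frac{5}{-5 + \left(R + T\right)} = \frac{5}{-5 + R + T}$)
$Q{\left(u \right)} = -1 - \frac{7}{5 u} + \frac{u}{5}$ ($Q{\left(u \right)} = \frac{1}{5 \frac{1}{-5 + u - \frac{7}{u}}} = -1 - \frac{7}{5 u} + \frac{u}{5}$)
$\left(\left(\frac{24}{32} \cdot 13 + 25\right) + Q{\left(-68 \right)}\right) \left(-2559 + 631\right) = \left(\left(\frac{24}{32} \cdot 13 + 25\right) + \frac{-7 - 68 \left(-5 - 68\right)}{5 \left(-68\right)}\right) \left(-2559 + 631\right) = \left(\left(24 \cdot \frac{1}{32} \cdot 13 + 25\right) + \frac{1}{5} \left(- \frac{1}{68}\right) \left(-7 - -4964\right)\right) \left(-1928\right) = \left(\left(\frac{3}{4} \cdot 13 + 25\right) + \frac{1}{5} \left(- \frac{1}{68}\right) \left(-7 + 4964\right)\right) \left(-1928\right) = \left(\left(\frac{39}{4} + 25\right) + \frac{1}{5} \left(- \frac{1}{68}\right) 4957\right) \left(-1928\right) = \left(\frac{139}{4} - \frac{4957}{340}\right) \left(-1928\right) = \frac{3429}{170} \left(-1928\right) = - \frac{3305556}{85}$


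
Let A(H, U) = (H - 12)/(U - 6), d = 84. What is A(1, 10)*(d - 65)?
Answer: -209/4 ≈ -52.250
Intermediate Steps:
A(H, U) = (-12 + H)/(-6 + U)
A(1, 10)*(d - 65) = ((-12 + 1)/(-6 + 10))*(84 - 65) = (-11/4)*19 = ((¼)*(-11))*19 = -11/4*19 = -209/4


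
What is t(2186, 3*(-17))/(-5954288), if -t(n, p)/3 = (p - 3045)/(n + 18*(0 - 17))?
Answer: -1161/1399257680 ≈ -8.2973e-7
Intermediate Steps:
t(n, p) = -3*(-3045 + p)/(-306 + n) (t(n, p) = -3*(p - 3045)/(n + 18*(0 - 17)) = -3*(-3045 + p)/(n + 18*(-17)) = -3*(-3045 + p)/(n - 306) = -3*(-3045 + p)/(-306 + n))
t(2186, 3*(-17))/(-5954288) = (3*(3045 - 3*(-17))/(-306 + 2186))/(-5954288) = (3*(3045 - 1*(-51))/1880)*(-1/5954288) = (3*(1/1880)*(3045 + 51))*(-1/5954288) = (3*(1/1880)*3096)*(-1/5954288) = (1161/235)*(-1/5954288) = -1161/1399257680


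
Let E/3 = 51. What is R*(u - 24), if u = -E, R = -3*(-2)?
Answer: -1062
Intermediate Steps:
E = 153 (E = 3*51 = 153)
R = 6
u = -153 (u = -1*153 = -153)
R*(u - 24) = 6*(-153 - 24) = 6*(-177) = -1062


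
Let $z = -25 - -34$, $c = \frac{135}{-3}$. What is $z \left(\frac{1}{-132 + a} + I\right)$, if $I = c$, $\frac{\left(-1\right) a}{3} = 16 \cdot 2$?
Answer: $- \frac{30783}{76} \approx -405.04$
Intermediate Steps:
$a = -96$ ($a = - 3 \cdot 16 \cdot 2 = \left(-3\right) 32 = -96$)
$c = -45$ ($c = 135 \left(- \frac{1}{3}\right) = -45$)
$I = -45$
$z = 9$ ($z = -25 + 34 = 9$)
$z \left(\frac{1}{-132 + a} + I\right) = 9 \left(\frac{1}{-132 - 96} - 45\right) = 9 \left(\frac{1}{-228} - 45\right) = 9 \left(- \frac{1}{228} - 45\right) = 9 \left(- \frac{10261}{228}\right) = - \frac{30783}{76}$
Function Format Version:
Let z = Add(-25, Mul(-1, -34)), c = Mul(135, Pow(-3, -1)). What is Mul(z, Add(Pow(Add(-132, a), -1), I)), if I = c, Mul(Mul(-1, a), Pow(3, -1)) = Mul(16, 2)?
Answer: Rational(-30783, 76) ≈ -405.04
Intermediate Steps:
a = -96 (a = Mul(-3, Mul(16, 2)) = Mul(-3, 32) = -96)
c = -45 (c = Mul(135, Rational(-1, 3)) = -45)
I = -45
z = 9 (z = Add(-25, 34) = 9)
Mul(z, Add(Pow(Add(-132, a), -1), I)) = Mul(9, Add(Pow(Add(-132, -96), -1), -45)) = Mul(9, Add(Pow(-228, -1), -45)) = Mul(9, Add(Rational(-1, 228), -45)) = Mul(9, Rational(-10261, 228)) = Rational(-30783, 76)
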